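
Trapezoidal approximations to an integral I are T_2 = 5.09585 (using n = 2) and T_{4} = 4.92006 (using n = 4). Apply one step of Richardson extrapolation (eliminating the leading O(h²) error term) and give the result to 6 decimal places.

4.861463

R = (4·T_{4} − T_2) / 3 = (4·4.92006 − 5.09585)/3 = (14.58439)/3 = 4.861463.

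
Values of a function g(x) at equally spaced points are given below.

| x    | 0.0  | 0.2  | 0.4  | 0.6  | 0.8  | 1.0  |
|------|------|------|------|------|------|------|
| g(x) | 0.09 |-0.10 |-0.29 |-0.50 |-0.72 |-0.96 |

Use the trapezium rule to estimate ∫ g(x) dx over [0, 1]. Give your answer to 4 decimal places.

-0.4090

h = 0.2, n = 5.
(h/2)·[y₀ + 2y₁ + 2y₂ + 2y₃ + 2y₄ + y₅] = 0.1·(-4.09) = -0.4090.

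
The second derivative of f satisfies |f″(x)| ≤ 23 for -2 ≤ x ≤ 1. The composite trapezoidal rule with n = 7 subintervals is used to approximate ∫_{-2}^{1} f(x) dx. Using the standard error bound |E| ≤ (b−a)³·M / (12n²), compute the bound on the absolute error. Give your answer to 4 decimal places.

|E| ≤ (3)³·23 / (12·7²) = 621/588 = 1.0561.

1.0561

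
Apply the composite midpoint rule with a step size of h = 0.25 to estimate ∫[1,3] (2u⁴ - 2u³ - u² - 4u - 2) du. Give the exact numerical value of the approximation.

h = (3 − 1)/8 = 0.25.
Midpoints m₁,…,m₈ = 1.125, 1.375, 1.625, 1.875, 2.125, 2.375, 2.625, 2.875.
f(m₁)=-7.40966796875, f(m₂)=-7.44091796875, f(m₃)=-5.77685546875, f(m₄)=-1.47998046875, f(m₅)=6.57470703125, f(m₆)=19.69970703125, f(m₇)=39.39501953125, f(m₈)=67.34814453125.
h·[f(m₁) + f(m₂) + f(m₃) + f(m₄) + f(m₅) + f(m₆) + f(m₇) + f(m₈)] = 0.25·(110.91015625) = 27.7275390625.

27.7275390625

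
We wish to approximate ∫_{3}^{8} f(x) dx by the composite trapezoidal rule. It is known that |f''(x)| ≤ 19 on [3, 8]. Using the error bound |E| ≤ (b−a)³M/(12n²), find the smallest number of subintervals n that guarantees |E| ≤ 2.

Need 2375/(12n²) ≤ 2.
n² ≥ 2375/(12·2) = 98.9583 ⇒ n ≥ 9.9478, so the smallest n is 10.

10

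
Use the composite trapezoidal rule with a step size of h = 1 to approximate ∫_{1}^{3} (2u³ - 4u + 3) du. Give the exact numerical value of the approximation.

34

h = (3 − 1)/2 = 1.
Nodes u₀,…,u₂ = 1, 2, 3.
f(u) = 2u³ - 4u + 3: f₀=1, f₁=11, f₂=45.
(h/2)·[f₀ + 2f₁ + f₂] = 0.5·(68) = 34.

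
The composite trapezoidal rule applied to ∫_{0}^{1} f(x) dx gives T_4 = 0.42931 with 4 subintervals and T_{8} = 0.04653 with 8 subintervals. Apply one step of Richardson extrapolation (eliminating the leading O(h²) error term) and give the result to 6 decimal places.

-0.081063

R = (4·T_{8} − T_4) / 3 = (4·0.04653 − 0.42931)/3 = (-0.24319)/3 = -0.081063.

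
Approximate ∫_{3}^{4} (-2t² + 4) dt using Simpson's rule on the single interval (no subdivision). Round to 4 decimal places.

-20.6667

S = (b−a)/6 · [f(3) + 4f(3.5) + f(4)] = 0.166667·[(-14) + 4·(-20.5) + (-28)] = -20.6667.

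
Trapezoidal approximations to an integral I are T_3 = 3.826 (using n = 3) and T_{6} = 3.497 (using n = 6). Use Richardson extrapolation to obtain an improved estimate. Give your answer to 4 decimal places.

3.3873

R = (4·T_{6} − T_3) / 3 = (4·3.497 − 3.826)/3 = (10.162)/3 = 3.3873.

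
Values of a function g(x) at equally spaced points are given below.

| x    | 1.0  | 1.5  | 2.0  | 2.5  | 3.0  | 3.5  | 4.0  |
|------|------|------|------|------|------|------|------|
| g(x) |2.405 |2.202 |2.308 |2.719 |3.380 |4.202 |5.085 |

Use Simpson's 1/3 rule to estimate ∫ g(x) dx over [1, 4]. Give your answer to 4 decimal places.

h = 0.5, n = 6.
(h/3)·[y₀ + 4y₁ + 2y₂ + 4y₃ + 2y₄ + 4y₅ + y₆] = 0.166667·(55.358) = 9.2263.

9.2263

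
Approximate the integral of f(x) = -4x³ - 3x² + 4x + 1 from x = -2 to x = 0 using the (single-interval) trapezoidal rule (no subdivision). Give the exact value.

T = (b−a)/2 · [f(-2) + f(0)] = 1·[13 + 1] = 14.

14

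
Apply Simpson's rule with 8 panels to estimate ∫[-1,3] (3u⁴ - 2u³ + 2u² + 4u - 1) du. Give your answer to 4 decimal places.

137.1667

h = (3 − (-1))/8 = 0.5.
Nodes u₀,…,u₈ = -1, -0.5, 0, 0.5, 1, 1.5, 2, 2.5, 3.
f(u) = 3u⁴ - 2u³ + 2u² + 4u - 1: f₀=2, f₁=-2.0625, f₂=-1, f₃=1.4375, f₄=6, f₅=17.9375, f₆=47, f₇=107.4375, f₈=218.
(h/3)·[f₀ + 4f₁ + 2f₂ + 4f₃ + 2f₄ + 4f₅ + 2f₆ + 4f₇ + f₈] = 0.166667·(823) = 137.1667.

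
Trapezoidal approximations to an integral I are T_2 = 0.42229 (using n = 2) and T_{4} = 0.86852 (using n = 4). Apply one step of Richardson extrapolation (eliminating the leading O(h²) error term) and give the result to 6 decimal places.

R = (4·T_{4} − T_2) / 3 = (4·0.86852 − 0.42229)/3 = (3.05179)/3 = 1.017263.

1.017263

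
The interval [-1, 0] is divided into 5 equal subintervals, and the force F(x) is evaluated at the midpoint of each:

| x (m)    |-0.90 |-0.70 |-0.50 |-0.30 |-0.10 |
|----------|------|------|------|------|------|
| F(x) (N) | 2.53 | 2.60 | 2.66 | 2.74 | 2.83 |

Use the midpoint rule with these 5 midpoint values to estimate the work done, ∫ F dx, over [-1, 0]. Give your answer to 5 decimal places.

2.67200

h = 0.2, n = 5.
h·[y(m₁) + y(m₂) + y(m₃) + y(m₄) + y(m₅)] = 0.2·(13.36) = 2.67200.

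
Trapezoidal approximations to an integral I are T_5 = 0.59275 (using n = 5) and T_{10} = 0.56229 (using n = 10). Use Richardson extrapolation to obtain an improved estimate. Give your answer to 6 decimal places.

R = (4·T_{10} − T_5) / 3 = (4·0.56229 − 0.59275)/3 = (1.65641)/3 = 0.552137.

0.552137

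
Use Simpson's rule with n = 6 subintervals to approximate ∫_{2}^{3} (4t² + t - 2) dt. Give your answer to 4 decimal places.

25.8333

h = (3 − 2)/6 = 0.166667.
Nodes t₀,…,t₆ = 2, 2.166667, 2.333333, 2.5, 2.666667, 2.833333, 3.
f(t) = 4t² + t - 2: f₀=16, f₁=18.944444, f₂=22.111111, f₃=25.5, f₄=29.111111, f₅=32.944444, f₆=37.
(h/3)·[f₀ + 4f₁ + 2f₂ + 4f₃ + 2f₄ + 4f₅ + f₆] = 0.055556·(465) = 25.8333.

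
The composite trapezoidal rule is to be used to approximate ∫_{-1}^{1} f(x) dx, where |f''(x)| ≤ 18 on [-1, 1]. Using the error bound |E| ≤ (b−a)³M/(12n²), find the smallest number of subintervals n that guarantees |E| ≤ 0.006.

45

Need 144/(12n²) ≤ 0.006.
n² ≥ 144/(12·0.006) = 2000 ⇒ n ≥ 44.7214, so the smallest n is 45.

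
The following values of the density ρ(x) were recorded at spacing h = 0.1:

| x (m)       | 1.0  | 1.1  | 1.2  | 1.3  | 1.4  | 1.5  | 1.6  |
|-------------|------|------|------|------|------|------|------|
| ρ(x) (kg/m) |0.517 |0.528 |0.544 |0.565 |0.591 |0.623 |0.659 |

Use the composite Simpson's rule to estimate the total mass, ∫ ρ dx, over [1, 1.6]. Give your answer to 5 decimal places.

h = 0.1, n = 6.
(h/3)·[y₀ + 4y₁ + 2y₂ + 4y₃ + 2y₄ + 4y₅ + y₆] = 0.033333·(10.310) = 0.34367.

0.34367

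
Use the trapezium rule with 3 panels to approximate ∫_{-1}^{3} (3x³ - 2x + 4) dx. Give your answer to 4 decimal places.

h = (3 − (-1))/3 = 1.333333.
Nodes x₀,…,x₃ = -1, 0.333333, 1.666667, 3.
f(x) = 3x³ - 2x + 4: f₀=3, f₁=3.444444, f₂=14.555556, f₃=79.
(h/2)·[f₀ + 2f₁ + 2f₂ + f₃] = 0.666667·(118) = 78.6667.

78.6667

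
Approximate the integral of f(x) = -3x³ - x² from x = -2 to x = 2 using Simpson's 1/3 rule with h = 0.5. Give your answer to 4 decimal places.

h = (2 − (-2))/8 = 0.5.
Nodes x₀,…,x₈ = -2, -1.5, -1, -0.5, 0, 0.5, 1, 1.5, 2.
f(x) = -3x³ - x²: f₀=20, f₁=7.875, f₂=2, f₃=0.125, f₄=0, f₅=-0.625, f₆=-4, f₇=-12.375, f₈=-28.
(h/3)·[f₀ + 4f₁ + 2f₂ + 4f₃ + 2f₄ + 4f₅ + 2f₆ + 4f₇ + f₈] = 0.166667·(-32) = -5.3333.

-5.3333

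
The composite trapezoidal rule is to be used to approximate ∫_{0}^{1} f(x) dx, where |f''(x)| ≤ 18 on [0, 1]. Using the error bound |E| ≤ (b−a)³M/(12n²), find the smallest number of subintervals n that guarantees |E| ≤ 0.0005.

55

Need 18/(12n²) ≤ 0.0005.
n² ≥ 18/(12·0.0005) = 3000 ⇒ n ≥ 54.7723, so the smallest n is 55.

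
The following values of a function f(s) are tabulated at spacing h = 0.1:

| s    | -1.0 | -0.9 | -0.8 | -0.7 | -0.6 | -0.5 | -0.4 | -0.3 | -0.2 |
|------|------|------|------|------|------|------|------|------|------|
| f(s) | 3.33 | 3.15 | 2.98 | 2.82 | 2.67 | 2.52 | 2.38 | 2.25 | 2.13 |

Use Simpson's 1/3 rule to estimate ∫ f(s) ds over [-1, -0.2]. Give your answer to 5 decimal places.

h = 0.1, n = 8.
(h/3)·[y₀ + 4y₁ + 2y₂ + 4y₃ + 2y₄ + 4y₅ + 2y₆ + 4y₇ + y₈] = 0.033333·(64.48) = 2.14933.

2.14933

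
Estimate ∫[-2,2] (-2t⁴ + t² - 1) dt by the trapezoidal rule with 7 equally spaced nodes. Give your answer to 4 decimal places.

-28.6584

h = (2 − (-2))/6 = 0.666667.
Nodes t₀,…,t₆ = -2, -1.333333, -0.666667, 0, 0.666667, 1.333333, 2.
f(t) = -2t⁴ + t² - 1: f₀=-29, f₁=-5.543210, f₂=-0.950617, f₃=-1, f₄=-0.950617, f₅=-5.543210, f₆=-29.
(h/2)·[f₀ + 2f₁ + 2f₂ + 2f₃ + 2f₄ + 2f₅ + f₆] = 0.333333·(-85.975309) = -28.6584.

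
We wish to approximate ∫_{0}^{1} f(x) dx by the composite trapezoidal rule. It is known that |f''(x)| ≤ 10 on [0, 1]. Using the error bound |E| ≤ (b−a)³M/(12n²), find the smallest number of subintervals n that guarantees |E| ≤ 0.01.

Need 10/(12n²) ≤ 0.01.
n² ≥ 10/(12·0.01) = 83.3333 ⇒ n ≥ 9.1287, so the smallest n is 10.

10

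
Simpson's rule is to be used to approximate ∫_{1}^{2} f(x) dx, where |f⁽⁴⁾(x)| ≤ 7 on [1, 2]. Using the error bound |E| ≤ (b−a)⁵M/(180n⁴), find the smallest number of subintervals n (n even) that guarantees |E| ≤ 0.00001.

Need 7/(180n⁴) ≤ 0.00001.
n⁴ ≥ 7/(180·0.00001) = 3888.89 ⇒ n ≥ 7.8969, so the smallest even n is 8. (n must be even for Simpson's rule.)

8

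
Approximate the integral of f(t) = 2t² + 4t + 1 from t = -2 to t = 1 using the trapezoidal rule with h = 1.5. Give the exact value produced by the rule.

5.25

h = (1 − (-2))/2 = 1.5.
Nodes t₀,…,t₂ = -2, -0.5, 1.
f(t) = 2t² + 4t + 1: f₀=1, f₁=-0.5, f₂=7.
(h/2)·[f₀ + 2f₁ + f₂] = 0.75·(7) = 5.25.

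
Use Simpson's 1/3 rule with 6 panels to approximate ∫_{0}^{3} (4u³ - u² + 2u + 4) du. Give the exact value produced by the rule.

93

h = (3 − 0)/6 = 0.5.
Nodes u₀,…,u₆ = 0, 0.5, 1, 1.5, 2, 2.5, 3.
f(u) = 4u³ - u² + 2u + 4: f₀=4, f₁=5.25, f₂=9, f₃=18.25, f₄=36, f₅=65.25, f₆=109.
(h/3)·[f₀ + 4f₁ + 2f₂ + 4f₃ + 2f₄ + 4f₅ + f₆] = 0.166667·(558) = 93.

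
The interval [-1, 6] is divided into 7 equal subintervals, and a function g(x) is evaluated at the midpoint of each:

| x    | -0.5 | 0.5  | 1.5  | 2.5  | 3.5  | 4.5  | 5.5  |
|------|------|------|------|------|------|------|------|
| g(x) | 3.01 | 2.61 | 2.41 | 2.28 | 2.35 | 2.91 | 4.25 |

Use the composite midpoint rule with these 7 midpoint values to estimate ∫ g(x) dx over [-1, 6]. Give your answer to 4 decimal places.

h = 1, n = 7.
h·[y(m₁) + y(m₂) + y(m₃) + y(m₄) + y(m₅) + y(m₆) + y(m₇)] = 1·(19.82) = 19.8200.

19.8200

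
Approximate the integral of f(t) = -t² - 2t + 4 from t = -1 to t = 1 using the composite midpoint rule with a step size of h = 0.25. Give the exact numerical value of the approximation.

h = (1 − (-1))/8 = 0.25.
Midpoints m₁,…,m₈ = -0.875, -0.625, -0.375, -0.125, 0.125, 0.375, 0.625, 0.875.
f(m₁)=4.984375, f(m₂)=4.859375, f(m₃)=4.609375, f(m₄)=4.234375, f(m₅)=3.734375, f(m₆)=3.109375, f(m₇)=2.359375, f(m₈)=1.484375.
h·[f(m₁) + f(m₂) + f(m₃) + f(m₄) + f(m₅) + f(m₆) + f(m₇) + f(m₈)] = 0.25·(29.375) = 7.34375.

7.34375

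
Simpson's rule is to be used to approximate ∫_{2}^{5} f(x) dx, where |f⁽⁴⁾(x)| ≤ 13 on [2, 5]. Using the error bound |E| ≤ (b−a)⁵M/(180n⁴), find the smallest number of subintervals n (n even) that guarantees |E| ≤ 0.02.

6

Need 3159/(180n⁴) ≤ 0.02.
n⁴ ≥ 3159/(180·0.02) = 877.5 ⇒ n ≥ 5.4427, so the smallest even n is 6. (n must be even for Simpson's rule.)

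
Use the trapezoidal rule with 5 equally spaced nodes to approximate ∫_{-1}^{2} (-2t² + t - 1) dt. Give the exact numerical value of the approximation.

-8.0625

h = (2 − (-1))/4 = 0.75.
Nodes t₀,…,t₄ = -1, -0.25, 0.5, 1.25, 2.
f(t) = -2t² + t - 1: f₀=-4, f₁=-1.375, f₂=-1, f₃=-2.875, f₄=-7.
(h/2)·[f₀ + 2f₁ + 2f₂ + 2f₃ + f₄] = 0.375·(-21.5) = -8.0625.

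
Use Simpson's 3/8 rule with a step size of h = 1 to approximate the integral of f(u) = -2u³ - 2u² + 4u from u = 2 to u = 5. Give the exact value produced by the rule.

-340.5

h = (5 − 2)/3 = 1.
Nodes u₀,…,u₃ = 2, 3, 4, 5.
f(u) = -2u³ - 2u² + 4u: f₀=-16, f₁=-60, f₂=-144, f₃=-280.
(3h/8)·[f₀ + 3f₁ + 3f₂ + f₃] = 0.375·(-908) = -340.5.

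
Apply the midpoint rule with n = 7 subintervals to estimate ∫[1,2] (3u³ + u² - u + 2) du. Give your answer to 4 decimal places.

14.0587

h = (2 − 1)/7 = 0.142857.
Midpoints m₁,…,m₇ = 1.071429, 1.214286, 1.357143, 1.5, 1.642857, 1.785714, 1.928571.
f(m₁)=5.766399, f(m₂)=7.631560, f(m₃)=9.983601, f(m₄)=12.875, f(m₅)=16.358236, f(m₆)=20.485787, f(m₇)=25.310131.
h·[f(m₁) + f(m₂) + f(m₃) + f(m₄) + f(m₅) + f(m₆) + f(m₇)] = 0.142857·(98.410714) = 14.0587.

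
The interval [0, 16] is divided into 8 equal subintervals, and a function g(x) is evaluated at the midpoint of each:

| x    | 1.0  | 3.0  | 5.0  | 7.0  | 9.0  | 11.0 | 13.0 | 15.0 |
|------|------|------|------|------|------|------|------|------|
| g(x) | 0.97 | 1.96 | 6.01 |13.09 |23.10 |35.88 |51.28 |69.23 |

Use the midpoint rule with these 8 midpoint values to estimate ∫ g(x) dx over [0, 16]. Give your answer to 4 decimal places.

403.0400

h = 2, n = 8.
h·[y(m₁) + y(m₂) + y(m₃) + y(m₄) + y(m₅) + y(m₆) + y(m₇) + y(m₈)] = 2·(201.52) = 403.0400.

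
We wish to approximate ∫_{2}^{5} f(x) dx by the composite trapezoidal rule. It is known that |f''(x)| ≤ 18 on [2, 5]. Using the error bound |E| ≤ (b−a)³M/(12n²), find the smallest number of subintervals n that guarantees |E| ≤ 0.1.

21

Need 486/(12n²) ≤ 0.1.
n² ≥ 486/(12·0.1) = 405 ⇒ n ≥ 20.1246, so the smallest n is 21.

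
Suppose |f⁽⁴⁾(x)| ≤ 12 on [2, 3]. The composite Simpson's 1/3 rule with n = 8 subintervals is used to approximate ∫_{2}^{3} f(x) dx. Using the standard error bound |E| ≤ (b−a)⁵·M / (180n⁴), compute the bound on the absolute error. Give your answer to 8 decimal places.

|E| ≤ (1)⁵·12 / (180·8⁴) = 12/737280 = 0.00001628.

0.00001628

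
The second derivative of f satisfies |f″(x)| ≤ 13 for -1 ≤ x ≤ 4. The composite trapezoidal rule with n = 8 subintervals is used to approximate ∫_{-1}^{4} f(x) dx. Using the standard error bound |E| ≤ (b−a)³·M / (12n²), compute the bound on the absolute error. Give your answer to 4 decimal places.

|E| ≤ (5)³·13 / (12·8²) = 1625/768 = 2.1159.

2.1159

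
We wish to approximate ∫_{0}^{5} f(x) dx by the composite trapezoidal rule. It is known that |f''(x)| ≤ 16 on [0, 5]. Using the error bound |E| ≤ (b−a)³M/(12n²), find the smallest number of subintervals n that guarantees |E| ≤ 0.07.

Need 2000/(12n²) ≤ 0.07.
n² ≥ 2000/(12·0.07) = 2380.95 ⇒ n ≥ 48.7950, so the smallest n is 49.

49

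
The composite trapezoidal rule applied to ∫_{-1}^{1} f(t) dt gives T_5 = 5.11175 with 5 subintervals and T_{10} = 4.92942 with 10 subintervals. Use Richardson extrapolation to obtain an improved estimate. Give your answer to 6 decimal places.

R = (4·T_{10} − T_5) / 3 = (4·4.92942 − 5.11175)/3 = (14.60593)/3 = 4.868643.

4.868643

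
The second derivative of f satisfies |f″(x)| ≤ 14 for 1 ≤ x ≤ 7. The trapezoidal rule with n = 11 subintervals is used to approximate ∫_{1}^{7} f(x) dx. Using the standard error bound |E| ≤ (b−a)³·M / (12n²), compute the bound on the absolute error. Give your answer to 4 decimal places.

2.0826

|E| ≤ (6)³·14 / (12·11²) = 3024/1452 = 2.0826.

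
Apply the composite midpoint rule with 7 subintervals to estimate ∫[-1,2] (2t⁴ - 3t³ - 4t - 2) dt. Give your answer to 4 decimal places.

h = (2 − (-1))/7 = 0.428571.
Midpoints m₁,…,m₇ = -0.785714, -0.357143, 0.071429, 0.5, 0.928571, 1.357143, 1.785714.
f(m₁)=3.360267, f(m₂)=-0.402228, f(m₃)=-2.286756, f(m₄)=-4.25, f(m₅)=-6.629321, f(m₆)=-8.142753, f(m₇)=-5.889005.
h·[f(m₁) + f(m₂) + f(m₃) + f(m₄) + f(m₅) + f(m₆) + f(m₇)] = 0.428571·(-24.239796) = -10.3885.

-10.3885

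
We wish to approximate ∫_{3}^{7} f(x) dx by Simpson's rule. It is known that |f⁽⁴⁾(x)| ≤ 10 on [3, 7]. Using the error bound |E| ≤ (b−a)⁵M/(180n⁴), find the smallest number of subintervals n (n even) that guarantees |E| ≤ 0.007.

Need 10240/(180n⁴) ≤ 0.007.
n⁴ ≥ 10240/(180·0.007) = 8126.98 ⇒ n ≥ 9.4947, so the smallest even n is 10. (n must be even for Simpson's rule.)

10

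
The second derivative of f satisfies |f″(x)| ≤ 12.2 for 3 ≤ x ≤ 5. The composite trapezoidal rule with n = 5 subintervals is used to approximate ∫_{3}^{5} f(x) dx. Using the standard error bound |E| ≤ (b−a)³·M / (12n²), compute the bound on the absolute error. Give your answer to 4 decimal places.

0.3253

|E| ≤ (2)³·12.2 / (12·5²) = 97.6/300 = 0.3253.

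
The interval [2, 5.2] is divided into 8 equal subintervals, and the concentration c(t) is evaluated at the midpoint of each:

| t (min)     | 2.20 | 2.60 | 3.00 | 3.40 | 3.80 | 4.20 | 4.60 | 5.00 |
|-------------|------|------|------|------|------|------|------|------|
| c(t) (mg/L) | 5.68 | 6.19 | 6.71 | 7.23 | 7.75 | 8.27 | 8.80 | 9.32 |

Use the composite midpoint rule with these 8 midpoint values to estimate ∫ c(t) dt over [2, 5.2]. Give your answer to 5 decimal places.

h = 0.4, n = 8.
h·[y(m₁) + y(m₂) + y(m₃) + y(m₄) + y(m₅) + y(m₆) + y(m₇) + y(m₈)] = 0.4·(59.95) = 23.98000.

23.98000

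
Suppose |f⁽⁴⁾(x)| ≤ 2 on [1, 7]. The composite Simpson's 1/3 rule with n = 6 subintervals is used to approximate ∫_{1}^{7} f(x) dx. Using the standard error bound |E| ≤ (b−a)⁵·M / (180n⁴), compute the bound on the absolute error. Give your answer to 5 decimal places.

0.06667

|E| ≤ (6)⁵·2 / (180·6⁴) = 15552/233280 = 0.06667.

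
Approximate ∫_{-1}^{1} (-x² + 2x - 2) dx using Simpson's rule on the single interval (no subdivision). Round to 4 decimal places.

-4.6667

S = (b−a)/6 · [f(-1) + 4f(0) + f(1)] = 0.333333·[(-5) + 4·(-2) + (-1)] = -4.6667.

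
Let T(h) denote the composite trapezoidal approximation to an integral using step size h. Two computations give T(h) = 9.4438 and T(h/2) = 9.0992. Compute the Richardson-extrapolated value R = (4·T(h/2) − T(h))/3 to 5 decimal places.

8.98433

R = (4·T(h/2) − T(h)) / 3 = (4·9.0992 − 9.4438)/3 = (26.9530)/3 = 8.98433.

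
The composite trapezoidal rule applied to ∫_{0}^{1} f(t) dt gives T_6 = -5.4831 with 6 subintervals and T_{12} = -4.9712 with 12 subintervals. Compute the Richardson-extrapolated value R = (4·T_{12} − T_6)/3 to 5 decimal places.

-4.80057

R = (4·T_{12} − T_6) / 3 = (4·(-4.9712) − (-5.4831))/3 = (-14.4017)/3 = -4.80057.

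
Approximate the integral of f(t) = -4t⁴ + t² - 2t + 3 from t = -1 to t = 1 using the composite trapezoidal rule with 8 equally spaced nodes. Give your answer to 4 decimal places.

h = (1 − (-1))/7 = 0.285714.
Nodes t₀,…,t₇ = -1, -0.714286, -0.428571, -0.142857, 0.142857, 0.428571, 0.714286, 1.
f(t) = -4t⁴ + t² - 2t + 3: f₀=2, f₁=3.897543, f₂=3.905873, f₃=3.304456, f₄=2.733028, f₅=2.191587, f₆=1.040400, f₇=-2.
(h/2)·[f₀ + 2f₁ + 2f₂ + 2f₃ + 2f₄ + 2f₅ + 2f₆ + f₇] = 0.142857·(34.145773) = 4.8780.

4.8780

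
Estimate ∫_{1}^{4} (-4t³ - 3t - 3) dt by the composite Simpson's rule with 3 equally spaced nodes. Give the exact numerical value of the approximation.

-286.5

h = (4 − 1)/2 = 1.5.
Nodes t₀,…,t₂ = 1, 2.5, 4.
f(t) = -4t³ - 3t - 3: f₀=-10, f₁=-73, f₂=-271.
(h/3)·[f₀ + 4f₁ + f₂] = 0.5·(-573) = -286.5.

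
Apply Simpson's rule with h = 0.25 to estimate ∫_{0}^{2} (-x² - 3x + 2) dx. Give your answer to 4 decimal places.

h = (2 − 0)/8 = 0.25.
Nodes x₀,…,x₈ = 0, 0.25, 0.5, 0.75, 1, 1.25, 1.5, 1.75, 2.
f(x) = -x² - 3x + 2: f₀=2, f₁=1.1875, f₂=0.25, f₃=-0.8125, f₄=-2, f₅=-3.3125, f₆=-4.75, f₇=-6.3125, f₈=-8.
(h/3)·[f₀ + 4f₁ + 2f₂ + 4f₃ + 2f₄ + 4f₅ + 2f₆ + 4f₇ + f₈] = 0.083333·(-56) = -4.6667.

-4.6667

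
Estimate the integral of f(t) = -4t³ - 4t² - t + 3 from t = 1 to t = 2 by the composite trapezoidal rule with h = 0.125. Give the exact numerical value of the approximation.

h = (2 − 1)/8 = 0.125.
Nodes t₀,…,t₈ = 1, 1.125, 1.25, 1.375, 1.5, 1.625, 1.75, 1.875, 2.
f(t) = -4t³ - 4t² - t + 3: f₀=-6, f₁=-8.8828125, f₂=-12.3125, f₃=-16.3359375, f₄=-21, f₅=-26.3515625, f₆=-32.4375, f₇=-39.3046875, f₈=-47.
(h/2)·[f₀ + 2f₁ + 2f₂ + 2f₃ + 2f₄ + 2f₅ + 2f₆ + 2f₇ + f₈] = 0.0625·(-366.25) = -22.890625.

-22.890625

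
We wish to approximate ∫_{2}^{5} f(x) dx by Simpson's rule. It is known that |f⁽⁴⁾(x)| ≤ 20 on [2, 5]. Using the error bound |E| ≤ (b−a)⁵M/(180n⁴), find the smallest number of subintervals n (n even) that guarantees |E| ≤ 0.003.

10

Need 4860/(180n⁴) ≤ 0.003.
n⁴ ≥ 4860/(180·0.003) = 9000 ⇒ n ≥ 9.7400, so the smallest even n is 10. (n must be even for Simpson's rule.)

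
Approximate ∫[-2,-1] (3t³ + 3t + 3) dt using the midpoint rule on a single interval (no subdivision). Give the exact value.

-11.625

M = (b−a)·f(-1.5) = 1·(-11.625) = -11.625.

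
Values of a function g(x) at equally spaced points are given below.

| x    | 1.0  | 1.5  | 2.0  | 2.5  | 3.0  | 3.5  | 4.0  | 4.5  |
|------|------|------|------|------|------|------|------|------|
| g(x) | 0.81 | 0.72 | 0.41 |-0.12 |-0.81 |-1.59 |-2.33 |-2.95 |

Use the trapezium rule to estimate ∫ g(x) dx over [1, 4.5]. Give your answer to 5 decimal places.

h = 0.5, n = 7.
(h/2)·[y₀ + 2y₁ + 2y₂ + 2y₃ + 2y₄ + 2y₅ + 2y₆ + y₇] = 0.25·(-9.58) = -2.39500.

-2.39500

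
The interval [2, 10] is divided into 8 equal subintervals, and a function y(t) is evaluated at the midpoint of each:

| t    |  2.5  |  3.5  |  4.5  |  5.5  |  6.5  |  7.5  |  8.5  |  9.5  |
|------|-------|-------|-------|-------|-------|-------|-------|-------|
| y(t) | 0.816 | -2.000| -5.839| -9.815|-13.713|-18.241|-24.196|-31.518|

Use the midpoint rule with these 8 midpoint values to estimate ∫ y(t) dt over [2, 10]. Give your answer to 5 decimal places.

h = 1, n = 8.
h·[y(m₁) + y(m₂) + y(m₃) + y(m₄) + y(m₅) + y(m₆) + y(m₇) + y(m₈)] = 1·(-104.506) = -104.50600.

-104.50600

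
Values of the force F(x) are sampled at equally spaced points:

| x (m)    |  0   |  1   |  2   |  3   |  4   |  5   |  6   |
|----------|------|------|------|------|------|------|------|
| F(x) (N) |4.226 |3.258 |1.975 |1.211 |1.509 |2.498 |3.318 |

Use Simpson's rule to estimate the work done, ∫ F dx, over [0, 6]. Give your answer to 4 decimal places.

14.1267

h = 1, n = 6.
(h/3)·[y₀ + 4y₁ + 2y₂ + 4y₃ + 2y₄ + 4y₅ + y₆] = 0.333333·(42.380) = 14.1267.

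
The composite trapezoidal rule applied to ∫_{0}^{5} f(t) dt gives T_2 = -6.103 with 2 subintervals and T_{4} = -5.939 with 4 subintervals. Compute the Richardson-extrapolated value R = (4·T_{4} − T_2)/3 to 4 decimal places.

-5.8843

R = (4·T_{4} − T_2) / 3 = (4·(-5.939) − (-6.103))/3 = (-17.653)/3 = -5.8843.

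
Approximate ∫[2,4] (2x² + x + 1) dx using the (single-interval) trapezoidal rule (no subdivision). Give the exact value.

48

T = (b−a)/2 · [f(2) + f(4)] = 1·[11 + 37] = 48.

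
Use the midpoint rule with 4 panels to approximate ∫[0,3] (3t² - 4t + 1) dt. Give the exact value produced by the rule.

11.578125

h = (3 − 0)/4 = 0.75.
Midpoints m₁,…,m₄ = 0.375, 1.125, 1.875, 2.625.
f(m₁)=-0.078125, f(m₂)=0.296875, f(m₃)=4.046875, f(m₄)=11.171875.
h·[f(m₁) + f(m₂) + f(m₃) + f(m₄)] = 0.75·(15.4375) = 11.578125.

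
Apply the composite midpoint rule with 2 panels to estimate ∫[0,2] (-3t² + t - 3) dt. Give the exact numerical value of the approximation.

-11.5

h = (2 − 0)/2 = 1.
Midpoints m₁,…,m₂ = 0.5, 1.5.
f(m₁)=-3.25, f(m₂)=-8.25.
h·[f(m₁) + f(m₂)] = 1·(-11.5) = -11.5.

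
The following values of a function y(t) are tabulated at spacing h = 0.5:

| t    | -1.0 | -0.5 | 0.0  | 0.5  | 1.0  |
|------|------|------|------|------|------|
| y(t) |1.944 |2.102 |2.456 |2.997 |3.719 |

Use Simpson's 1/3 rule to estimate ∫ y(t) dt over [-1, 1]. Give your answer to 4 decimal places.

5.1618

h = 0.5, n = 4.
(h/3)·[y₀ + 4y₁ + 2y₂ + 4y₃ + y₄] = 0.166667·(30.971) = 5.1618.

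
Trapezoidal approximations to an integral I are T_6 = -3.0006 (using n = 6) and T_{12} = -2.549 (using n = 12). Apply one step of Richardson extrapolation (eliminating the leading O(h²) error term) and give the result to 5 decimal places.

R = (4·T_{12} − T_6) / 3 = (4·(-2.549) − (-3.0006))/3 = (-7.1954)/3 = -2.39847.

-2.39847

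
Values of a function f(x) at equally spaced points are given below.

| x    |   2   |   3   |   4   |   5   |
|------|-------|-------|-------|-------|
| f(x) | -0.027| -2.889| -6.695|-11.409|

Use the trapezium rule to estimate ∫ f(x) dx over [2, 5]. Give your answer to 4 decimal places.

-15.3020

h = 1, n = 3.
(h/2)·[y₀ + 2y₁ + 2y₂ + y₃] = 0.5·(-30.604) = -15.3020.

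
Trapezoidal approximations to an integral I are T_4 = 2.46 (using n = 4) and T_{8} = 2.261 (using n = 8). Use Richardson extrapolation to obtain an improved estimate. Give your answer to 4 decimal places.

R = (4·T_{8} − T_4) / 3 = (4·2.261 − 2.46)/3 = (6.584)/3 = 2.1947.

2.1947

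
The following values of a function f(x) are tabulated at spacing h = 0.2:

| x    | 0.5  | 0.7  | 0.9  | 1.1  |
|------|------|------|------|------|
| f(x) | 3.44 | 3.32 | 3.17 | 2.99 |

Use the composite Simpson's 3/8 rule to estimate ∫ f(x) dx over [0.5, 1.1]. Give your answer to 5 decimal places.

h = 0.2, n = 3.
(3h/8)·[y₀ + 3y₁ + 3y₂ + y₃] = 0.075·(25.90) = 1.94250.

1.94250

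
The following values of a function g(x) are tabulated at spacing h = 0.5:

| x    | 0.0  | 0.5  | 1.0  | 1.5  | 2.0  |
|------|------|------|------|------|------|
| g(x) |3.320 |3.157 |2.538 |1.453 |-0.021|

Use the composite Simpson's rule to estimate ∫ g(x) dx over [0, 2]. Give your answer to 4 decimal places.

h = 0.5, n = 4.
(h/3)·[y₀ + 4y₁ + 2y₂ + 4y₃ + y₄] = 0.166667·(26.815) = 4.4692.

4.4692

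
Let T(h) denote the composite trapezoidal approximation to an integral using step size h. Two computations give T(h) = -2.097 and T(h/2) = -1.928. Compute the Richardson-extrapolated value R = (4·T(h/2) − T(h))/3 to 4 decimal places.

-1.8717

R = (4·T(h/2) − T(h)) / 3 = (4·(-1.928) − (-2.097))/3 = (-5.615)/3 = -1.8717.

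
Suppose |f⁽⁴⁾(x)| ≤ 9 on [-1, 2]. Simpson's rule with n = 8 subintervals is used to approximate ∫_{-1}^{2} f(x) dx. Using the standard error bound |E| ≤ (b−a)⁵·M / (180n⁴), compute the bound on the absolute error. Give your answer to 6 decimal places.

0.002966

|E| ≤ (3)⁵·9 / (180·8⁴) = 2187/737280 = 0.002966.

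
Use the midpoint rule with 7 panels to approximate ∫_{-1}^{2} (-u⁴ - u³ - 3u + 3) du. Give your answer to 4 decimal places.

-5.5086

h = (2 − (-1))/7 = 0.428571.
Midpoints m₁,…,m₇ = -0.785714, -0.357143, 0.071429, 0.5, 0.928571, 1.357143, 1.785714.
f(m₁)=5.461084, f(m₂)=4.100713, f(m₃)=2.785324, f(m₄)=1.3125, f(m₅)=-1.329837, f(m₆)=-6.963427, f(m₇)=-18.219674.
h·[f(m₁) + f(m₂) + f(m₃) + f(m₄) + f(m₅) + f(m₆) + f(m₇)] = 0.428571·(-12.853316) = -5.5086.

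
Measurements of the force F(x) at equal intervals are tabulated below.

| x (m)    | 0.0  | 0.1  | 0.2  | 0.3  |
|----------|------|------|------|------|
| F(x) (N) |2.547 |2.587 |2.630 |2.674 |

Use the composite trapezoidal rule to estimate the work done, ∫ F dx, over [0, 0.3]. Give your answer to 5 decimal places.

0.78275

h = 0.1, n = 3.
(h/2)·[y₀ + 2y₁ + 2y₂ + y₃] = 0.05·(15.655) = 0.78275.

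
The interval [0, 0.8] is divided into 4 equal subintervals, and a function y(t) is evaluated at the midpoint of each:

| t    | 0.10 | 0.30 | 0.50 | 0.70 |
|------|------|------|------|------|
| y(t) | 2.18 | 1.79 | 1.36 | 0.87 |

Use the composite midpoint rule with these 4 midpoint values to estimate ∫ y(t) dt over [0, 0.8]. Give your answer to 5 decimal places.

h = 0.2, n = 4.
h·[y(m₁) + y(m₂) + y(m₃) + y(m₄)] = 0.2·(6.20) = 1.24000.

1.24000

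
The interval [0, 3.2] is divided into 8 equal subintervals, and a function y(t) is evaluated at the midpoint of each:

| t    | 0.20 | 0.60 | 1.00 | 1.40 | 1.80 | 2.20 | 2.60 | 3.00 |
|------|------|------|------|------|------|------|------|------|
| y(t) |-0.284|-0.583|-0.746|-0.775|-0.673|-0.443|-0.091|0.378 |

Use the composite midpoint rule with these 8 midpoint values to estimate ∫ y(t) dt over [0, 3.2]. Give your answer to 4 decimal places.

h = 0.4, n = 8.
h·[y(m₁) + y(m₂) + y(m₃) + y(m₄) + y(m₅) + y(m₆) + y(m₇) + y(m₈)] = 0.4·(-3.217) = -1.2868.

-1.2868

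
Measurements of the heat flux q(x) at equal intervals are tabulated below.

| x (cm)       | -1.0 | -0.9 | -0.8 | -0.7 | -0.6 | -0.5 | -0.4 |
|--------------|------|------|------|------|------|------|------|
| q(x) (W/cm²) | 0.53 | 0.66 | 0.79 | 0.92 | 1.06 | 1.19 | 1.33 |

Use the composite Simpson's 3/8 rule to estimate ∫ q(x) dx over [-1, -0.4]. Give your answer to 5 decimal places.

h = 0.1, n = 6.
(3h/8)·[y₀ + 3y₁ + 3y₂ + 2y₃ + 3y₄ + 3y₅ + y₆] = 0.0375·(14.80) = 0.55500.

0.55500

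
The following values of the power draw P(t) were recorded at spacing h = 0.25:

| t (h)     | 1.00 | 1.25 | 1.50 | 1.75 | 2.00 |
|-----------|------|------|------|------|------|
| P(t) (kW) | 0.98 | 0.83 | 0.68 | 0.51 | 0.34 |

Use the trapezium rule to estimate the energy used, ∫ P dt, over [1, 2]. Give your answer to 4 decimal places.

0.6700

h = 0.25, n = 4.
(h/2)·[y₀ + 2y₁ + 2y₂ + 2y₃ + y₄] = 0.125·(5.36) = 0.6700.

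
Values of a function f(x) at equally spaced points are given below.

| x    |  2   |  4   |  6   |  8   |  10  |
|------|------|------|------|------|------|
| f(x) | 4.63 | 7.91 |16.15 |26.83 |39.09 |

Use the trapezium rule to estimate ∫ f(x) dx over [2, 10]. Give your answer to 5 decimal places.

145.50000

h = 2, n = 4.
(h/2)·[y₀ + 2y₁ + 2y₂ + 2y₃ + y₄] = 1·(145.50) = 145.50000.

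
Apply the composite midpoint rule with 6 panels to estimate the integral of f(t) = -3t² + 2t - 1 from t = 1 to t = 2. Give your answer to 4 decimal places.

-4.9931

h = (2 − 1)/6 = 0.166667.
Midpoints m₁,…,m₆ = 1.083333, 1.25, 1.416667, 1.583333, 1.75, 1.916667.
f(m₁)=-2.354167, f(m₂)=-3.1875, f(m₃)=-4.1875, f(m₄)=-5.354167, f(m₅)=-6.6875, f(m₆)=-8.1875.
h·[f(m₁) + f(m₂) + f(m₃) + f(m₄) + f(m₅) + f(m₆)] = 0.166667·(-29.958333) = -4.9931.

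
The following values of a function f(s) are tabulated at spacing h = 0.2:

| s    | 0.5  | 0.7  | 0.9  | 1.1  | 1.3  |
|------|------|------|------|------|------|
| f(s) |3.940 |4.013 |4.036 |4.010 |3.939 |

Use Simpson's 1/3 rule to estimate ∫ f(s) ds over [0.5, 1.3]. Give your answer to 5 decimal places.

3.20287

h = 0.2, n = 4.
(h/3)·[y₀ + 4y₁ + 2y₂ + 4y₃ + y₄] = 0.066667·(48.043) = 3.20287.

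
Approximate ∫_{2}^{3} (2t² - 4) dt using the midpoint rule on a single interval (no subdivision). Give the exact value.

M = (b−a)·f(2.5) = 1·(8.5) = 8.5.

8.5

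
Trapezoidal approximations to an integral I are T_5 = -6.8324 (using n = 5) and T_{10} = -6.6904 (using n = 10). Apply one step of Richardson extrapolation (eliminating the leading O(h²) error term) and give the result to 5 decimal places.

-6.64307

R = (4·T_{10} − T_5) / 3 = (4·(-6.6904) − (-6.8324))/3 = (-19.9292)/3 = -6.64307.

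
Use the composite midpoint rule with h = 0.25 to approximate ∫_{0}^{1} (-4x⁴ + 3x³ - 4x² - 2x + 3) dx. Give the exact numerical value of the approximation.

0.6552734375

h = (1 − 0)/4 = 0.25.
Midpoints m₁,…,m₄ = 0.125, 0.375, 0.625, 0.875.
f(m₁)=2.6923828125, f(m₂)=1.7666015625, f(m₃)=0.3095703125, f(m₄)=-2.1474609375.
h·[f(m₁) + f(m₂) + f(m₃) + f(m₄)] = 0.25·(2.62109375) = 0.6552734375.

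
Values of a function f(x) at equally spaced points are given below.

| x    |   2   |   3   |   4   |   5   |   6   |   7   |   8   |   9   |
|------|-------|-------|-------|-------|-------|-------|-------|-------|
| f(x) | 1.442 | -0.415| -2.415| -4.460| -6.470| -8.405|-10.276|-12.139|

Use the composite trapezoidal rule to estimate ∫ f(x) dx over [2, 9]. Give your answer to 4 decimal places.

-37.7895

h = 1, n = 7.
(h/2)·[y₀ + 2y₁ + 2y₂ + 2y₃ + 2y₄ + 2y₅ + 2y₆ + y₇] = 0.5·(-75.579) = -37.7895.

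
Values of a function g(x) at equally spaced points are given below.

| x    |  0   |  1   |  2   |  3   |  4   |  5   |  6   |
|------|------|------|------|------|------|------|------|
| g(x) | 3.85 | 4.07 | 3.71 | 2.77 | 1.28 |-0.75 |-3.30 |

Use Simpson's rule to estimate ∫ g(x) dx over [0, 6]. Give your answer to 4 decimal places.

h = 1, n = 6.
(h/3)·[y₀ + 4y₁ + 2y₂ + 4y₃ + 2y₄ + 4y₅ + y₆] = 0.333333·(34.89) = 11.6300.

11.6300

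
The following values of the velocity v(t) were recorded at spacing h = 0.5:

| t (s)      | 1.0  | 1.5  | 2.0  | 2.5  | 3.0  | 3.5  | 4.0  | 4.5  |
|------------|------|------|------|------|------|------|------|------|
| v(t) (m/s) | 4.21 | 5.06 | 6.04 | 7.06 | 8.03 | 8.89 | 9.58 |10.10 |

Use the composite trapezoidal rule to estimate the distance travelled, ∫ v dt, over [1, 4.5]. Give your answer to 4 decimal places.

h = 0.5, n = 7.
(h/2)·[y₀ + 2y₁ + 2y₂ + 2y₃ + 2y₄ + 2y₅ + 2y₆ + y₇] = 0.25·(103.63) = 25.9075.

25.9075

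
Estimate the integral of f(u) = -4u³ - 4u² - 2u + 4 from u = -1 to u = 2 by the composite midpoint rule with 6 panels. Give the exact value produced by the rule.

-17.375

h = (2 − (-1))/6 = 0.5.
Midpoints m₁,…,m₆ = -0.75, -0.25, 0.25, 0.75, 1.25, 1.75.
f(m₁)=4.9375, f(m₂)=4.3125, f(m₃)=3.1875, f(m₄)=-1.4375, f(m₅)=-12.5625, f(m₆)=-33.1875.
h·[f(m₁) + f(m₂) + f(m₃) + f(m₄) + f(m₅) + f(m₆)] = 0.5·(-34.75) = -17.375.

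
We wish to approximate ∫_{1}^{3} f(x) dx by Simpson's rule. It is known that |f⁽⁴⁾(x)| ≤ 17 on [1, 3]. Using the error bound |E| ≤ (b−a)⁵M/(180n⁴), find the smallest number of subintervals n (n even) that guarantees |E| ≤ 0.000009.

26

Need 544/(180n⁴) ≤ 0.000009.
n⁴ ≥ 544/(180·0.000009) = 335802 ⇒ n ≥ 24.0725, so the smallest even n is 26. (n must be even for Simpson's rule.)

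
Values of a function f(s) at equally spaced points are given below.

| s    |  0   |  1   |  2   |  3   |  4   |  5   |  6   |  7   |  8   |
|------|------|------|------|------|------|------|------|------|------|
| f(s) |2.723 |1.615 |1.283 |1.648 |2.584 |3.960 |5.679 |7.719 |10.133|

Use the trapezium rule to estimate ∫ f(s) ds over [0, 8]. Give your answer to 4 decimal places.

h = 1, n = 8.
(h/2)·[y₀ + 2y₁ + 2y₂ + 2y₃ + 2y₄ + 2y₅ + 2y₆ + 2y₇ + y₈] = 0.5·(61.832) = 30.9160.

30.9160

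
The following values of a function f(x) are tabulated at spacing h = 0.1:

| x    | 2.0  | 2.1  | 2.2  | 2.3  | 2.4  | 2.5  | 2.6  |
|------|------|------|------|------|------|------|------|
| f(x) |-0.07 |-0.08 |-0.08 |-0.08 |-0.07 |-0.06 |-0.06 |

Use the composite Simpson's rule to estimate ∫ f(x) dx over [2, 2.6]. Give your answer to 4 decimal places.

h = 0.1, n = 6.
(h/3)·[y₀ + 4y₁ + 2y₂ + 4y₃ + 2y₄ + 4y₅ + y₆] = 0.033333·(-1.31) = -0.0437.

-0.0437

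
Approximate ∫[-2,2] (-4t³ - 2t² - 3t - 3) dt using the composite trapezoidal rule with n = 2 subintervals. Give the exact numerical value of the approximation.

h = (2 − (-2))/2 = 2.
Nodes t₀,…,t₂ = -2, 0, 2.
f(t) = -4t³ - 2t² - 3t - 3: f₀=27, f₁=-3, f₂=-49.
(h/2)·[f₀ + 2f₁ + f₂] = 1·(-28) = -28.

-28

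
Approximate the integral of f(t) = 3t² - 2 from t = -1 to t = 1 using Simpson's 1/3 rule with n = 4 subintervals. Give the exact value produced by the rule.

h = (1 − (-1))/4 = 0.5.
Nodes t₀,…,t₄ = -1, -0.5, 0, 0.5, 1.
f(t) = 3t² - 2: f₀=1, f₁=-1.25, f₂=-2, f₃=-1.25, f₄=1.
(h/3)·[f₀ + 4f₁ + 2f₂ + 4f₃ + f₄] = 0.166667·(-12) = -2.

-2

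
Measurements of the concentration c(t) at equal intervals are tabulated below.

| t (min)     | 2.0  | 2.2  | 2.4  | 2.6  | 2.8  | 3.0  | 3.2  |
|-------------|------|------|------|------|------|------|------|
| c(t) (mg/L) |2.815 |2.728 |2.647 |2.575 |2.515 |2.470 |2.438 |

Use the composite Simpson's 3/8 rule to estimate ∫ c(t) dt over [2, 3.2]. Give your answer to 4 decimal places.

3.1112

h = 0.2, n = 6.
(3h/8)·[y₀ + 3y₁ + 3y₂ + 2y₃ + 3y₄ + 3y₅ + y₆] = 0.075·(41.483) = 3.1112.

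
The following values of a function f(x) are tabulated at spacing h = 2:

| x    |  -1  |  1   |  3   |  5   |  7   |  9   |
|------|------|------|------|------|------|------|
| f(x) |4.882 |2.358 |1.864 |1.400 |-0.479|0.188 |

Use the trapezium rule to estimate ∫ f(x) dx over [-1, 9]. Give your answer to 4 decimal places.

15.3560

h = 2, n = 5.
(h/2)·[y₀ + 2y₁ + 2y₂ + 2y₃ + 2y₄ + y₅] = 1·(15.356) = 15.3560.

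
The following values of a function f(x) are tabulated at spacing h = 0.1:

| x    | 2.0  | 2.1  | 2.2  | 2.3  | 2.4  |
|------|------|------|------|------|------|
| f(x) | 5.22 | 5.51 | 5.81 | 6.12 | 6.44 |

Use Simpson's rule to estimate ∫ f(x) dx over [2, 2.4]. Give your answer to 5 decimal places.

h = 0.1, n = 4.
(h/3)·[y₀ + 4y₁ + 2y₂ + 4y₃ + y₄] = 0.033333·(69.80) = 2.32667.

2.32667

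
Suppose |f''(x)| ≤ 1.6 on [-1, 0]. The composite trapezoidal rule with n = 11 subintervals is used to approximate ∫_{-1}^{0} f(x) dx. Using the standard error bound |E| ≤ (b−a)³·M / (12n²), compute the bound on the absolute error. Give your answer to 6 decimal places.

|E| ≤ (1)³·1.6 / (12·11²) = 1.6/1452 = 0.001102.

0.001102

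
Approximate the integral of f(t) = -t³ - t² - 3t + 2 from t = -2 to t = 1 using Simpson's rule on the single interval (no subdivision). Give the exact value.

S = (b−a)/6 · [f(-2) + 4f(-0.5) + f(1)] = 0.5·[12 + 4·3.375 + (-3)] = 11.25.

11.25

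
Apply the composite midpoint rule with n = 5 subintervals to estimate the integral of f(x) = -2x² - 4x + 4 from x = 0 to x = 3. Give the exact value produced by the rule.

-23.82

h = (3 − 0)/5 = 0.6.
Midpoints m₁,…,m₅ = 0.3, 0.9, 1.5, 2.1, 2.7.
f(m₁)=2.62, f(m₂)=-1.22, f(m₃)=-6.5, f(m₄)=-13.22, f(m₅)=-21.38.
h·[f(m₁) + f(m₂) + f(m₃) + f(m₄) + f(m₅)] = 0.6·(-39.7) = -23.82.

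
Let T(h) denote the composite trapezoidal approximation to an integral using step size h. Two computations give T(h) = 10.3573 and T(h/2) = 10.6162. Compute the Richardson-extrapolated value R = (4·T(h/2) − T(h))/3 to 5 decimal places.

R = (4·T(h/2) − T(h)) / 3 = (4·10.6162 − 10.3573)/3 = (32.1075)/3 = 10.70250.

10.70250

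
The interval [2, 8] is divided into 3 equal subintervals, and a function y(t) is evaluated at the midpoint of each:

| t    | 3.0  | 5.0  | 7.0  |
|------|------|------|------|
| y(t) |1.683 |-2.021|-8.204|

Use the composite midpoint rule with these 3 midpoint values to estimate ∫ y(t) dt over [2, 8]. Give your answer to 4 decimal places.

-17.0840

h = 2, n = 3.
h·[y(m₁) + y(m₂) + y(m₃)] = 2·(-8.542) = -17.0840.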